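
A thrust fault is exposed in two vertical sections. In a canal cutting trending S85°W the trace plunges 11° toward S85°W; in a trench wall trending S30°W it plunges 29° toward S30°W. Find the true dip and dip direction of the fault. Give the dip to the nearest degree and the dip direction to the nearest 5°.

Each apparent-dip line lies in the plane. As unit vectors (x east, y north, z up), v₁ plunges 11°→S85°W and v₂ plunges 29°→S30°W.
Cross product v₁ × v₂ gives the pole to the plane: n ∝ (-0.103, -0.391, 0.703).
Dip δ = arctan(|n_h|/n_z) = arctan(0.404/0.703) = 29.9°.
The horizontal component of n points toward azimuth atan2(n_x, n_y) = 195°, the dip direction.

true dip 30°, dip direction 195°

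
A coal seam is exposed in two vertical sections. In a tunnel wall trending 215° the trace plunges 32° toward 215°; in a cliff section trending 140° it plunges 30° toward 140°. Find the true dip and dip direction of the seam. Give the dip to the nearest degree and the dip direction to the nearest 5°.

true dip 37°, dip direction 180°

The two traces are lines in the plane: v₁ = (sin 215°·cos 32°, cos 215°·cos 32°, −sin 32°), v₂ = (sin 140°·cos 30°, cos 140°·cos 30°, −sin 30°).
The plane normal is n = v₁ × v₂ ∝ (-0.004, -0.538, 0.709).
Dip δ = arctan(|n_h|/n_z) = arctan(0.538/0.709) = 37.2°.
Dip direction = atan2(-0.004, -0.538) = 180° (azimuth of n's horizontal projection).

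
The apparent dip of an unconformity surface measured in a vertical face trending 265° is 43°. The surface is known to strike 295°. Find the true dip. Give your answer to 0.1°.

β = acute angle between strike 295° and section 265° = 30°.
tan(true dip) = tan 43° / sin 30° = 1.8650
true dip = arctan 1.8650 = 61.80°

61.8°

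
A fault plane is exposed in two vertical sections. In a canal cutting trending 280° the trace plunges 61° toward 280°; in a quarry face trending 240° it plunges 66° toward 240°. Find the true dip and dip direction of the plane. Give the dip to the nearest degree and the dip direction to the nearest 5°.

The two traces are lines in the plane: v₁ = (sin 280°·cos 61°, cos 280°·cos 61°, −sin 61°), v₂ = (sin 240°·cos 66°, cos 240°·cos 66°, −sin 66°).
The plane normal is n = v₁ × v₂ ∝ (-0.255, -0.128, 0.127).
tan δ = √(n_x²+n_y²)/n_z = 0.285/0.127, so δ = 66.0°.
The horizontal component of n points toward azimuth atan2(n_x, n_y) = 243°, the dip direction.

true dip 66°, dip direction 245°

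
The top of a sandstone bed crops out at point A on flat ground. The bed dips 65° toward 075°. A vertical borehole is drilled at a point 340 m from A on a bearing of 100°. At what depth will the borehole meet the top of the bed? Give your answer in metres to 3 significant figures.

661 m

The hole lies 25° from the dip direction, so the down-dip offset is 340 × cos 25° = 308.14 m.
Depth = down-dip offset × tan(dip) = 308.14 × tan 65° = 308.14 × 2.1445
Depth = 660.82 m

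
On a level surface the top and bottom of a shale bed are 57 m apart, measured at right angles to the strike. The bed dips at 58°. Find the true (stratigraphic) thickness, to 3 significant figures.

48.3 m

True thickness t = w · sin(dip) = 57 × sin 58°
t = 57 × 0.8480 = 48.339 m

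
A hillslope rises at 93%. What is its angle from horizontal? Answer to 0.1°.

42.9°

tan θ = 93/100 = 0.9300
θ = arctan(0.9300) = 42.92°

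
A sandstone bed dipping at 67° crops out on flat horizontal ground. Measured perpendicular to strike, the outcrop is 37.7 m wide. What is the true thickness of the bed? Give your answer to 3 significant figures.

True thickness t = w · sin(dip) = 37.7 × sin 67°
t = 37.7 × 0.9205 = 34.703 m

34.7 m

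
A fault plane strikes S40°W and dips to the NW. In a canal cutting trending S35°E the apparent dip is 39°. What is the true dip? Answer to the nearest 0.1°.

The section is 75° from the strike.
tan(true dip) = tan 39° / sin 75° = 0.8384
true dip = arctan 0.8384 = 39.97°

40.0°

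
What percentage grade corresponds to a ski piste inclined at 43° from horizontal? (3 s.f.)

93.3%

grade % = 100 × tan 43° = 100 × 0.9325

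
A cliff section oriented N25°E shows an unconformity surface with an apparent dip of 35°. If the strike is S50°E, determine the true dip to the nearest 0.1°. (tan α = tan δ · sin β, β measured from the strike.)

35.9°

β = acute angle between strike S50°E and section N25°E = 75°.
tan(true dip) = tan 35° / sin 75° = 0.7249
δ = arctan(0.7249) = 35.94°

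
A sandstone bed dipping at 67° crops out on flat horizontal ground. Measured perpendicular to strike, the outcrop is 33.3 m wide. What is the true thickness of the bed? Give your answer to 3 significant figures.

True thickness t = w · sin(dip) = 33.3 × sin 67°
t = 33.3 × 0.9205 = 30.653 m

30.7 m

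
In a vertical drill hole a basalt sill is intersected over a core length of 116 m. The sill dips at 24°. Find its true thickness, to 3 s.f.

106 m

True thickness t = h · cos(dip) = 116 × cos 24°
t = 116 × 0.9135 = 105.971 m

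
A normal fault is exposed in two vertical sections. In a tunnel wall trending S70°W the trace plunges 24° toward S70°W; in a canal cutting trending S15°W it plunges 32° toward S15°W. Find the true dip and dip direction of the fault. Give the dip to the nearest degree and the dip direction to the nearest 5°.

The two traces are lines in the plane: v₁ = (sin 250°·cos 24°, cos 250°·cos 24°, −sin 24°), v₂ = (sin 195°·cos 32°, cos 195°·cos 32°, −sin 32°).
n = v₁ × v₂ = (-0.168, -0.366, 0.635) (taken with n_z > 0).
True dip = arccos(n_z / |n|) = arccos(0.8446) = 32.4°.
Dip direction = azimuth of (n_x, n_y) = atan2(-0.168, -0.366) = 205°.

true dip 32°, dip direction 205°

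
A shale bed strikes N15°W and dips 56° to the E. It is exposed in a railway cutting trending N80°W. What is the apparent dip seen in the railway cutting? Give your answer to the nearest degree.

53°

Angle between strike (N15°W) and section (N80°W): β = 65°.
tan(apparent dip) = tan 56° · sin 65° = 1.3437
α = arctan(1.3437) = 53.34°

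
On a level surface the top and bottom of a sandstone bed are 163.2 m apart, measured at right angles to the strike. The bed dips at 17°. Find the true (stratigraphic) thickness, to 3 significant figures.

True thickness t = w · sin(dip) = 163.2 × sin 17°
t = 163.2 × 0.2924 = 47.715 m

47.7 m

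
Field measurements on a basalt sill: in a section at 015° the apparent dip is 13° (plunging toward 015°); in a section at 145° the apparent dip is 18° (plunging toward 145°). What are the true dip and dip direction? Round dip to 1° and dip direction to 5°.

Represent each trace as a vector plunging at its apparent dip toward its trend (east-north-up frame): v₁ = (0.252, 0.941, -0.225), v₂ = (0.546, -0.779, -0.309).
Cross product v₁ × v₂ gives the pole to the plane: n ∝ (0.466, 0.045, 0.710).
tan δ = √(n_x²+n_y²)/n_z = 0.468/0.710, so δ = 33.4°.
Dip direction = atan2(0.466, 0.045) = 85° (azimuth of n's horizontal projection).

true dip 33°, dip direction 085°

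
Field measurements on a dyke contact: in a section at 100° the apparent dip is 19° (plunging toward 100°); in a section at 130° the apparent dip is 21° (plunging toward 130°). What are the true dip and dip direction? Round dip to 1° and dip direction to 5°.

true dip 21°, dip direction 125°

Represent each trace as a vector plunging at its apparent dip toward its trend (east-north-up frame): v₁ = (0.931, -0.164, -0.326), v₂ = (0.715, -0.600, -0.358).
The plane normal is n = v₁ × v₂ ∝ (0.137, -0.101, 0.441).
True dip = arccos(n_z / |n|) = arccos(0.9334) = 21.0°.
The horizontal component of n points toward azimuth atan2(n_x, n_y) = 126°, the dip direction.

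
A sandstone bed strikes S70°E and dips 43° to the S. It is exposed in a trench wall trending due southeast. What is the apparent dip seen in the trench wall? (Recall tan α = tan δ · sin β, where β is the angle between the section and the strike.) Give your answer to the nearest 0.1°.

The section lies 25° from the strike.
tan(apparent dip) = tan 43° · sin 25° = 0.3941
α = arctan(0.3941) = 21.51°

21.5°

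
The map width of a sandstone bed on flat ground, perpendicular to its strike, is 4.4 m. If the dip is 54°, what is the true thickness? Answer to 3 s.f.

True thickness t = w · sin(dip) = 4.4 × sin 54°
t = 4.4 × 0.8090 = 3.560 m

3.56 m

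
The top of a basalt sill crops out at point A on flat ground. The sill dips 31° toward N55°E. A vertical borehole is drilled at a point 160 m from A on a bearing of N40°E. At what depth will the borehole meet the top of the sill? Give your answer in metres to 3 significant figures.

92.9 m

The hole lies 15° from the dip direction, so the down-dip offset is 160 × cos 15° = 154.55 m.
Depth = down-dip offset × tan(dip) = 154.55 × tan 31° = 154.55 × 0.6009
Depth = 92.86 m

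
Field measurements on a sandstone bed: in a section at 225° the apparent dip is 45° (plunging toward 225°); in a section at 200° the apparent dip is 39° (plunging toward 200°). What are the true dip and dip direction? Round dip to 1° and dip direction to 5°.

Each apparent-dip line lies in the plane. As unit vectors (x east, y north, z up), v₁ plunges 45°→225° and v₂ plunges 39°→200°.
The plane normal is n = v₁ × v₂ ∝ (-0.202, -0.127, 0.232).
True dip = arccos(n_z / |n|) = arccos(0.6981) = 45.7°.
Dip direction = atan2(-0.202, -0.127) = 238° (azimuth of n's horizontal projection).

true dip 46°, dip direction 240°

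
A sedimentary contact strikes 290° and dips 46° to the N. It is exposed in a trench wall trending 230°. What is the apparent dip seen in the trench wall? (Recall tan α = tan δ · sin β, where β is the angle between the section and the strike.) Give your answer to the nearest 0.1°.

The strike is 290° and the section trends 230°; the acute angle between them is β = 60°.
tan α = tan 46° × sin 60° = 1.0355 × 0.8660 = 0.8968
α = arctan(0.8968) = 41.89°

41.9°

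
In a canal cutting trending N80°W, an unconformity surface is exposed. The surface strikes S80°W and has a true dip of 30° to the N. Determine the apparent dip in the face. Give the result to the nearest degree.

11°

The section lies 20° from the strike.
tan α = tan 30° × sin 20° = 0.5774 × 0.3420 = 0.1975
α = arctan(0.1975) = 11.17°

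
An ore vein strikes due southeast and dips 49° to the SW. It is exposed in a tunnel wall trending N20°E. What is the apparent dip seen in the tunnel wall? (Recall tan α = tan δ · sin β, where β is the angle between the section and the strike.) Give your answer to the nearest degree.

46°

The section lies 65° from the strike.
tan(apparent dip) = tan 49° · sin 65° = 1.0426
apparent dip = arctan 1.0426 = 46.19°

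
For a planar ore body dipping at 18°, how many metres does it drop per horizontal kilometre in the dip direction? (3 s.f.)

325 m

drop per km = 1000 × tan 18° = 1000 × 0.3249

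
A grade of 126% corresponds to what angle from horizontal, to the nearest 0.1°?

tan θ = 126/100 = 1.2600
θ = arctan(1.2600) = 51.56°

51.6°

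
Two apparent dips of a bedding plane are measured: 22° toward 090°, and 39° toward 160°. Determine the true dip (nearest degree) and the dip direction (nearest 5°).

Represent each trace as a vector plunging at its apparent dip toward its trend (east-north-up frame): v₁ = (0.927, 0.000, -0.375), v₂ = (0.266, -0.730, -0.629).
The plane normal is n = v₁ × v₂ ∝ (0.274, -0.484, 0.677).
True dip = arccos(n_z / |n|) = arccos(0.7729) = 39.4°.
Dip direction = azimuth of (n_x, n_y) = atan2(0.274, -0.484) = 151°.

true dip 39°, dip direction 150°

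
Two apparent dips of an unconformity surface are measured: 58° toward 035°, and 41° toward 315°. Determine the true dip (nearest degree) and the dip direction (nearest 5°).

true dip 60°, dip direction 015°

The two traces are lines in the plane: v₁ = (sin 35°·cos 58°, cos 35°·cos 58°, −sin 58°), v₂ = (sin 315°·cos 41°, cos 315°·cos 41°, −sin 41°).
Cross product v₁ × v₂ gives the pole to the plane: n ∝ (0.168, 0.652, 0.394).
Dip δ = arctan(|n_h|/n_z) = arctan(0.673/0.394) = 59.7°.
Dip direction = atan2(0.168, 0.652) = 14° (azimuth of n's horizontal projection).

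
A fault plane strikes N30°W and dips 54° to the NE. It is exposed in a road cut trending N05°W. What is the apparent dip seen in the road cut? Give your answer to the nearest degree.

The strike is N30°W and the section trends N05°W; the acute angle between them is β = 25°.
tan α = tan 54° × sin 25° = 1.3764 × 0.4226 = 0.5817
apparent dip = arctan 0.5817 = 30.19°

30°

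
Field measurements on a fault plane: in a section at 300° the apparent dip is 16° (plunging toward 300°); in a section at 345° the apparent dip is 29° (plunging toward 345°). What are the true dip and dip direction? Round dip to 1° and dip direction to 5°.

Represent each trace as a vector plunging at its apparent dip toward its trend (east-north-up frame): v₁ = (-0.832, 0.481, -0.276), v₂ = (-0.226, 0.845, -0.485).
n = v₁ × v₂ = (0.000, 0.341, 0.594) (taken with n_z > 0).
True dip = arccos(n_z / |n|) = arccos(0.8673) = 29.9°.
The horizontal component of n points toward azimuth atan2(n_x, n_y) = 0°, the dip direction.

true dip 30°, dip direction 000°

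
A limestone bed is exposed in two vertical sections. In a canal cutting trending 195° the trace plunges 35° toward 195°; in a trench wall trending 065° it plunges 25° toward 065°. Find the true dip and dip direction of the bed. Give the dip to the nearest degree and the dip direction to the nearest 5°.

true dip 54°, dip direction 135°

Represent each trace as a vector plunging at its apparent dip toward its trend (east-north-up frame): v₁ = (-0.212, -0.791, -0.574), v₂ = (0.821, 0.383, -0.423).
n = v₁ × v₂ = (0.554, -0.561, 0.569) (taken with n_z > 0).
Dip δ = arctan(|n_h|/n_z) = arctan(0.788/0.569) = 54.2°.
Dip direction = atan2(0.554, -0.561) = 135° (azimuth of n's horizontal projection).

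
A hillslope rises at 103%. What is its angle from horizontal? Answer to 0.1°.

tan θ = 103/100 = 1.0300
θ = arctan(1.0300) = 45.85°

45.8°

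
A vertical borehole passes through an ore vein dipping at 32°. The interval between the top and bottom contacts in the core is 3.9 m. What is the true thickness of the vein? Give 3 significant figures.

3.31 m

True thickness t = h · cos(dip) = 3.9 × cos 32°
t = 3.9 × 0.8480 = 3.307 m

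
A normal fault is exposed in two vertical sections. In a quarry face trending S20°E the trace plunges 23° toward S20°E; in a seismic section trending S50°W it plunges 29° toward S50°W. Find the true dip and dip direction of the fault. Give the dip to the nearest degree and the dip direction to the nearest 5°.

The two traces are lines in the plane: v₁ = (sin 160°·cos 23°, cos 160°·cos 23°, −sin 23°), v₂ = (sin 230°·cos 29°, cos 230°·cos 29°, −sin 29°).
Cross product v₁ × v₂ gives the pole to the plane: n ∝ (-0.200, -0.414, 0.757).
tan δ = √(n_x²+n_y²)/n_z = 0.460/0.757, so δ = 31.3°.
Dip direction = azimuth of (n_x, n_y) = atan2(-0.200, -0.414) = 206°.

true dip 31°, dip direction 205°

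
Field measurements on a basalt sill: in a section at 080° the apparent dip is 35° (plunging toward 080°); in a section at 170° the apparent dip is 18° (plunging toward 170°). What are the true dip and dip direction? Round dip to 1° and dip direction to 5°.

The two traces are lines in the plane: v₁ = (sin 80°·cos 35°, cos 80°·cos 35°, −sin 35°), v₂ = (sin 170°·cos 18°, cos 170°·cos 18°, −sin 18°).
Cross product v₁ × v₂ gives the pole to the plane: n ∝ (0.581, -0.155, 0.779).
True dip = arccos(n_z / |n|) = arccos(0.7916) = 37.7°.
The horizontal component of n points toward azimuth atan2(n_x, n_y) = 105°, the dip direction.

true dip 38°, dip direction 105°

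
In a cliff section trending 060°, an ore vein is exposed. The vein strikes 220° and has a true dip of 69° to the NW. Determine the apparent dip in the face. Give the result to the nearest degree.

The section lies 20° from the strike.
tan α = tan 69° × sin 20° = 2.6051 × 0.3420 = 0.8910
α = arctan(0.8910) = 41.70°

42°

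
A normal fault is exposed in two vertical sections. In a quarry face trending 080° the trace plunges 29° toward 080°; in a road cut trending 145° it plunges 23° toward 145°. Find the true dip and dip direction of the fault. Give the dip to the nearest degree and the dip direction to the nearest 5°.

true dip 31°, dip direction 100°

Represent each trace as a vector plunging at its apparent dip toward its trend (east-north-up frame): v₁ = (0.861, 0.152, -0.485), v₂ = (0.528, -0.754, -0.391).
The plane normal is n = v₁ × v₂ ∝ (0.425, -0.081, 0.730).
Dip δ = arctan(|n_h|/n_z) = arctan(0.432/0.730) = 30.7°.
The horizontal component of n points toward azimuth atan2(n_x, n_y) = 101°, the dip direction.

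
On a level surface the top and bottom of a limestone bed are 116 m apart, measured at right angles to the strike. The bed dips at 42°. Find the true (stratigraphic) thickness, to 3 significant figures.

77.6 m

True thickness t = w · sin(dip) = 116 × sin 42°
t = 116 × 0.6691 = 77.619 m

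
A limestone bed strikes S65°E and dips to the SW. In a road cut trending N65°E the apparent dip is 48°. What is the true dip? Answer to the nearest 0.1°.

The section is 50° from the strike.
tan δ = tan α / sin β = tan 48° / sin 50° = 1.1106 / 0.7660 = 1.4498
δ = arctan(1.4498) = 55.40°

55.4°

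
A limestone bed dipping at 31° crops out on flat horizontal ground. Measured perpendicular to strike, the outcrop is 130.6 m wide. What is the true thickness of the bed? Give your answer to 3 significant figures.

67.3 m

True thickness t = w · sin(dip) = 130.6 × sin 31°
t = 130.6 × 0.5150 = 67.264 m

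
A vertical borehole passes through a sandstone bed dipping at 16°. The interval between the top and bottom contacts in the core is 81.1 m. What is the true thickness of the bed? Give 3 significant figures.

True thickness t = h · cos(dip) = 81.1 × cos 16°
t = 81.1 × 0.9613 = 77.958 m

78.0 m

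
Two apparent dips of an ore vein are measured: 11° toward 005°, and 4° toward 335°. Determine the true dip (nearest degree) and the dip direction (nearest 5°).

true dip 15°, dip direction 050°

Represent each trace as a vector plunging at its apparent dip toward its trend (east-north-up frame): v₁ = (0.086, 0.978, -0.191), v₂ = (-0.422, 0.904, -0.070).
n = v₁ × v₂ = (0.104, 0.086, 0.490) (taken with n_z > 0).
tan δ = √(n_x²+n_y²)/n_z = 0.135/0.490, so δ = 15.5°.
The horizontal component of n points toward azimuth atan2(n_x, n_y) = 50°, the dip direction.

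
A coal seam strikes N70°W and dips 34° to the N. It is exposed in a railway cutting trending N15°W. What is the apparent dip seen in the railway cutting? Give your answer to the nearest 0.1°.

Angle between strike (N70°W) and section (N15°W): β = 55°.
tan(apparent dip) = tan 34° · sin 55° = 0.5525
α = arctan(0.5525) = 28.92°

28.9°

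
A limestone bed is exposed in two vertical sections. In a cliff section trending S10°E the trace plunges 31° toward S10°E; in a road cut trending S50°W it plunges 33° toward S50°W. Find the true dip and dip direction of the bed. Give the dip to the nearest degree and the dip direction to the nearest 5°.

true dip 36°, dip direction 205°

Represent each trace as a vector plunging at its apparent dip toward its trend (east-north-up frame): v₁ = (0.149, -0.844, -0.515), v₂ = (-0.642, -0.539, -0.545).
Cross product v₁ × v₂ gives the pole to the plane: n ∝ (-0.182, -0.412, 0.623).
Dip δ = arctan(|n_h|/n_z) = arctan(0.450/0.623) = 35.9°.
Dip direction = atan2(-0.182, -0.412) = 204° (azimuth of n's horizontal projection).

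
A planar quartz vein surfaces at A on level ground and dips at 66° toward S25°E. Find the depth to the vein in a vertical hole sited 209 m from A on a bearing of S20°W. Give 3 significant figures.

The hole lies 45° from the dip direction, so the down-dip offset is 209 × cos 45° = 147.79 m.
Depth = down-dip offset × tan(dip) = 147.79 × tan 66° = 147.79 × 2.2460
Depth = 331.93 m

332 m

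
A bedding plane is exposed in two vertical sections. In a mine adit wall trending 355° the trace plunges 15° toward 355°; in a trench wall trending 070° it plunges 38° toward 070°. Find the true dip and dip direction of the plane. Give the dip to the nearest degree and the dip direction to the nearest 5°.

true dip 38°, dip direction 065°

Represent each trace as a vector plunging at its apparent dip toward its trend (east-north-up frame): v₁ = (-0.084, 0.962, -0.259), v₂ = (0.740, 0.270, -0.616).
n = v₁ × v₂ = (0.523, 0.243, 0.735) (taken with n_z > 0).
True dip = arccos(n_z / |n|) = arccos(0.7869) = 38.1°.
Dip direction = atan2(0.523, 0.243) = 65° (azimuth of n's horizontal projection).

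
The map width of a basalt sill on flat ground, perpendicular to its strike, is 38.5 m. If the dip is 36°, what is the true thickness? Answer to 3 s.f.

True thickness t = w · sin(dip) = 38.5 × sin 36°
t = 38.5 × 0.5878 = 22.630 m

22.6 m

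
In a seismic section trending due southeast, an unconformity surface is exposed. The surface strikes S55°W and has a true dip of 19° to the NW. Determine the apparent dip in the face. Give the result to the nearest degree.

The strike is S55°W and the section trends due southeast; the acute angle between them is β = 80°.
tan α = tan 19° × sin 80° = 0.3443 × 0.9848 = 0.3391
apparent dip = arctan 0.3391 = 18.73°

19°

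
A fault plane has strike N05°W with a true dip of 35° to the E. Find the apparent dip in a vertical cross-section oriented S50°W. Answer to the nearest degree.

The section lies 55° from the strike.
tan α = tan 35° × sin 55° = 0.7002 × 0.8192 = 0.5736
apparent dip = arctan 0.5736 = 29.84°

30°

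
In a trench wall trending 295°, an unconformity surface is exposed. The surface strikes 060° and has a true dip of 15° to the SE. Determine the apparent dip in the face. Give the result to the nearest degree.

12°

The section lies 55° from the strike.
tan(apparent dip) = tan 15° · sin 55° = 0.2195
α = arctan(0.2195) = 12.38°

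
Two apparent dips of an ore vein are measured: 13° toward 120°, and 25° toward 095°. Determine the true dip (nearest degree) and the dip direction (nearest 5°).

The two traces are lines in the plane: v₁ = (sin 120°·cos 13°, cos 120°·cos 13°, −sin 13°), v₂ = (sin 95°·cos 25°, cos 95°·cos 25°, −sin 25°).
The plane normal is n = v₁ × v₂ ∝ (0.188, 0.154, 0.373).
tan δ = √(n_x²+n_y²)/n_z = 0.243/0.373, so δ = 33.0°.
Dip direction = atan2(0.188, 0.154) = 51° (azimuth of n's horizontal projection).

true dip 33°, dip direction 050°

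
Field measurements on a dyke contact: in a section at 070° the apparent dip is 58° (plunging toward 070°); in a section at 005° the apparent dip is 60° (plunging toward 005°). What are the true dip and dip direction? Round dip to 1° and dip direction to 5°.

Each apparent-dip line lies in the plane. As unit vectors (x east, y north, z up), v₁ plunges 58°→070° and v₂ plunges 60°→005°.
n = v₁ × v₂ = (0.265, 0.394, 0.240) (taken with n_z > 0).
tan δ = √(n_x²+n_y²)/n_z = 0.475/0.240, so δ = 63.2°.
Dip direction = azimuth of (n_x, n_y) = atan2(0.265, 0.394) = 34°.

true dip 63°, dip direction 035°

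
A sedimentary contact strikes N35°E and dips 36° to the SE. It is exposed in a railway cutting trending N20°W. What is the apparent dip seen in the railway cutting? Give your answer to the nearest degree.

The section lies 55° from the strike.
tan(apparent dip) = tan 36° · sin 55° = 0.5951
apparent dip = arctan 0.5951 = 30.76°

31°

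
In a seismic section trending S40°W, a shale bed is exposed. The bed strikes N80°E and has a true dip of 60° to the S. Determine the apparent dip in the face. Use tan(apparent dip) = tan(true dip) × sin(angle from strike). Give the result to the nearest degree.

48°

The strike is N80°E and the section trends S40°W; the acute angle between them is β = 40°.
tan α = tan 60° × sin 40° = 1.7321 × 0.6428 = 1.1133
apparent dip = arctan 1.1133 = 48.07°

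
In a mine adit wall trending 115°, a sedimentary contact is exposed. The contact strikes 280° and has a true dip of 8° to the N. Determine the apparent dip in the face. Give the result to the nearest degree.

Angle between strike (280°) and section (115°): β = 15°.
tan(apparent dip) = tan 8° · sin 15° = 0.0364
α = arctan(0.0364) = 2.08°

2°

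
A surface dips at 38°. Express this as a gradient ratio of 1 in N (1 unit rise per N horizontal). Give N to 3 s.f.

1 in 1.28

1 : N means tan θ = 1/N, so N = 1/tan 38° = 1/0.7813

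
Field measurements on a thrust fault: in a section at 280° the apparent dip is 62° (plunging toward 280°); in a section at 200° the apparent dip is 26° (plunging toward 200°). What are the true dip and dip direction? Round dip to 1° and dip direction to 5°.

true dip 62°, dip direction 275°

Each apparent-dip line lies in the plane. As unit vectors (x east, y north, z up), v₁ plunges 62°→280° and v₂ plunges 26°→200°.
n = v₁ × v₂ = (-0.781, 0.069, 0.416) (taken with n_z > 0).
True dip = arccos(n_z / |n|) = arccos(0.4681) = 62.1°.
Dip direction = azimuth of (n_x, n_y) = atan2(-0.781, 0.069) = 275°.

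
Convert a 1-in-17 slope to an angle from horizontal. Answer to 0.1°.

3.4°

tan θ = 1/17 = 0.0588
θ = arctan(0.0588) = 3.37°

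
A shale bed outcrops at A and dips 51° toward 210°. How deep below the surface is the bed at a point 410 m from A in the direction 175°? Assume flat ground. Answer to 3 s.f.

415 m

The hole lies 35° from the dip direction, so the down-dip offset is 410 × cos 35° = 335.85 m.
Depth = down-dip offset × tan(dip) = 335.85 × tan 51° = 335.85 × 1.2349
Depth = 414.74 m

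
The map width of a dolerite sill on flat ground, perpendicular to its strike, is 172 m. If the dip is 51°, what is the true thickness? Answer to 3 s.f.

134 m

True thickness t = w · sin(dip) = 172 × sin 51°
t = 172 × 0.7771 = 133.669 m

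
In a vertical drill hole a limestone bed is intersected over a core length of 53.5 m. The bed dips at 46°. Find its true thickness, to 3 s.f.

True thickness t = h · cos(dip) = 53.5 × cos 46°
t = 53.5 × 0.6947 = 37.164 m

37.2 m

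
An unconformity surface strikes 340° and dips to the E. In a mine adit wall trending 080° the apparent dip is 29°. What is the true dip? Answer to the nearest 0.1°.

29.4°

The section is 80° from the strike.
tan δ = tan α / sin β = tan 29° / sin 80° = 0.5543 / 0.9848 = 0.5629
true dip = arctan 0.5629 = 29.37°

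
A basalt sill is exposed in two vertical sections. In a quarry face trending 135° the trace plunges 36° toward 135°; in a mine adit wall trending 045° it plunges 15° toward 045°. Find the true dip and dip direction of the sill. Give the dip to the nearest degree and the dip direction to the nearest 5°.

true dip 38°, dip direction 115°

Each apparent-dip line lies in the plane. As unit vectors (x east, y north, z up), v₁ plunges 36°→135° and v₂ plunges 15°→045°.
n = v₁ × v₂ = (0.550, -0.253, 0.781) (taken with n_z > 0).
Dip δ = arctan(|n_h|/n_z) = arctan(0.605/0.781) = 37.8°.
Dip direction = azimuth of (n_x, n_y) = atan2(0.550, -0.253) = 115°.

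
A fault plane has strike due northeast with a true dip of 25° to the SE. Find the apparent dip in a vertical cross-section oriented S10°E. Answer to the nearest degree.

21°

The strike is due northeast and the section trends S10°E; the acute angle between them is β = 55°.
tan α = tan 25° × sin 55° = 0.4663 × 0.8192 = 0.3820
α = arctan(0.3820) = 20.91°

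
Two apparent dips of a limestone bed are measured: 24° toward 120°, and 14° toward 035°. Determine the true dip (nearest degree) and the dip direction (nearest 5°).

Each apparent-dip line lies in the plane. As unit vectors (x east, y north, z up), v₁ plunges 24°→120° and v₂ plunges 14°→035°.
The plane normal is n = v₁ × v₂ ∝ (0.434, -0.035, 0.883).
tan δ = √(n_x²+n_y²)/n_z = 0.435/0.883, so δ = 26.2°.
The horizontal component of n points toward azimuth atan2(n_x, n_y) = 95°, the dip direction.

true dip 26°, dip direction 095°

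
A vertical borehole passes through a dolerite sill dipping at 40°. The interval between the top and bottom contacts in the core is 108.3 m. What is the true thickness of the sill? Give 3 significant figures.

83.0 m

True thickness t = h · cos(dip) = 108.3 × cos 40°
t = 108.3 × 0.7660 = 82.963 m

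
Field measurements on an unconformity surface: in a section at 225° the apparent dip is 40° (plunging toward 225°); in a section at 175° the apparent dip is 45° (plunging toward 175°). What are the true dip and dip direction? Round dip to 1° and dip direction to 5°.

The two traces are lines in the plane: v₁ = (sin 225°·cos 40°, cos 225°·cos 40°, −sin 40°), v₂ = (sin 175°·cos 45°, cos 175°·cos 45°, −sin 45°).
n = v₁ × v₂ = (-0.070, -0.423, 0.415) (taken with n_z > 0).
True dip = arccos(n_z / |n|) = arccos(0.6958) = 45.9°.
Dip direction = atan2(-0.070, -0.423) = 189° (azimuth of n's horizontal projection).

true dip 46°, dip direction 190°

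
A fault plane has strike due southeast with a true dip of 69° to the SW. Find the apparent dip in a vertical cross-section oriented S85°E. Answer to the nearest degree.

The section lies 40° from the strike.
tan(apparent dip) = tan 69° · sin 40° = 1.6745
apparent dip = arctan 1.6745 = 59.15°

59°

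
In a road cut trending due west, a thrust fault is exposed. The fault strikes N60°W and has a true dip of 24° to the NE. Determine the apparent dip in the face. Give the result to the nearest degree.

13°

Angle between strike (N60°W) and section (due west): β = 30°.
tan α = tan 24° × sin 30° = 0.4452 × 0.5000 = 0.2226
α = arctan(0.2226) = 12.55°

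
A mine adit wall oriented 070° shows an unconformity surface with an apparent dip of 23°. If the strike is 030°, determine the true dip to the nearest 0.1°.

33.4°

β = acute angle between strike 030° and section 070° = 40°.
tan δ = tan α / sin β = tan 23° / sin 40° = 0.4245 / 0.6428 = 0.6604
true dip = arctan 0.6604 = 33.44°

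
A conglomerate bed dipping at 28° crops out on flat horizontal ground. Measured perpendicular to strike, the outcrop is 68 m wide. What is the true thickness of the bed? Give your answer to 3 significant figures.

31.9 m

True thickness t = w · sin(dip) = 68 × sin 28°
t = 68 × 0.4695 = 31.924 m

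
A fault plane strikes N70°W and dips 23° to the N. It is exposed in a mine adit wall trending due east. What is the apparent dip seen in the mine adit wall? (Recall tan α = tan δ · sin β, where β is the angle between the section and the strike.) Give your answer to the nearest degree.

The strike is N70°W and the section trends due east; the acute angle between them is β = 20°.
tan α = tan 23° × sin 20° = 0.4245 × 0.3420 = 0.1452
α = arctan(0.1452) = 8.26°

8°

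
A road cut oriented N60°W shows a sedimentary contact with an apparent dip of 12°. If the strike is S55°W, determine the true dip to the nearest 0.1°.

β = acute angle between strike S55°W and section N60°W = 65°.
tan(true dip) = tan 12° / sin 65° = 0.2345
δ = arctan(0.2345) = 13.20°

13.2°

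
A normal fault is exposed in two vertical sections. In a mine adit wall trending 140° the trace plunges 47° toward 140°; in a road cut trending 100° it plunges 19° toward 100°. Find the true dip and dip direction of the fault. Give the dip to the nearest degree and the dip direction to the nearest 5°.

The two traces are lines in the plane: v₁ = (sin 140°·cos 47°, cos 140°·cos 47°, −sin 47°), v₂ = (sin 100°·cos 19°, cos 100°·cos 19°, −sin 19°).
The plane normal is n = v₁ × v₂ ∝ (0.050, -0.538, 0.414).
Dip δ = arctan(|n_h|/n_z) = arctan(0.541/0.414) = 52.5°.
The horizontal component of n points toward azimuth atan2(n_x, n_y) = 175°, the dip direction.

true dip 53°, dip direction 175°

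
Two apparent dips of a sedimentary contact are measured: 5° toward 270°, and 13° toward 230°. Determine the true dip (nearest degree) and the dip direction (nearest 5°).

The two traces are lines in the plane: v₁ = (sin 270°·cos 5°, cos 270°·cos 5°, −sin 5°), v₂ = (sin 230°·cos 13°, cos 230°·cos 13°, −sin 13°).
n = v₁ × v₂ = (-0.055, -0.159, 0.624) (taken with n_z > 0).
Dip δ = arctan(|n_h|/n_z) = arctan(0.168/0.624) = 15.1°.
Dip direction = atan2(-0.055, -0.159) = 199° (azimuth of n's horizontal projection).

true dip 15°, dip direction 200°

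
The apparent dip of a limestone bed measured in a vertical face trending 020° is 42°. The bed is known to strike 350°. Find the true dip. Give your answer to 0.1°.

β = acute angle between strike 350° and section 020° = 30°.
tan δ = tan α / sin β = tan 42° / sin 30° = 0.9004 / 0.5000 = 1.8008
δ = arctan(1.8008) = 60.96°

61.0°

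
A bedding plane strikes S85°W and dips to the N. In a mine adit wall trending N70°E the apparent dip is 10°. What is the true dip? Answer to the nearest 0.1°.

The section is 15° from the strike.
tan δ = tan α / sin β = tan 10° / sin 15° = 0.1763 / 0.2588 = 0.6813
true dip = arctan 0.6813 = 34.27°

34.3°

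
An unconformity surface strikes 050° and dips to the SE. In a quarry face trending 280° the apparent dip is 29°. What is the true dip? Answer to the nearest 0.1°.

35.9°

The section is 50° from the strike.
tan(true dip) = tan 29° / sin 50° = 0.7236
δ = arctan(0.7236) = 35.89°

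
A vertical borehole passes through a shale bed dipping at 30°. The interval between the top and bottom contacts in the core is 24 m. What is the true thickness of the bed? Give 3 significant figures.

True thickness t = h · cos(dip) = 24 × cos 30°
t = 24 × 0.8660 = 20.785 m

20.8 m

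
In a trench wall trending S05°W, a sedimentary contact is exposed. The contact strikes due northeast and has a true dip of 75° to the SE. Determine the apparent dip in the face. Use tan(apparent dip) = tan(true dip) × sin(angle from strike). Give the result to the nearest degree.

Angle between strike (due northeast) and section (S05°W): β = 40°.
tan(apparent dip) = tan 75° · sin 40° = 2.3989
apparent dip = arctan 2.3989 = 67.37°

67°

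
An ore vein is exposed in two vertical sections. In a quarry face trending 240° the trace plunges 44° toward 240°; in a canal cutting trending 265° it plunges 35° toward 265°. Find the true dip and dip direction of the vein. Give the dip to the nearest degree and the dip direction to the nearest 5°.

Represent each trace as a vector plunging at its apparent dip toward its trend (east-north-up frame): v₁ = (-0.623, -0.360, -0.695), v₂ = (-0.816, -0.071, -0.574).
Cross product v₁ × v₂ gives the pole to the plane: n ∝ (-0.157, -0.210, 0.249).
True dip = arccos(n_z / |n|) = arccos(0.6894) = 46.4°.
Dip direction = azimuth of (n_x, n_y) = atan2(-0.157, -0.210) = 217°.

true dip 46°, dip direction 215°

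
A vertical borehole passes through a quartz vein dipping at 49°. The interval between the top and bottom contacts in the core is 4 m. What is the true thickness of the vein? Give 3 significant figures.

2.62 m

True thickness t = h · cos(dip) = 4 × cos 49°
t = 4 × 0.6561 = 2.624 m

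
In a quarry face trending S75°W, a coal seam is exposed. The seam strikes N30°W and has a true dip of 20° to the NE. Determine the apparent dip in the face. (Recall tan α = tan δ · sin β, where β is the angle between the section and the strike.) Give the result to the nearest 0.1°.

19.4°

The section lies 75° from the strike.
tan(apparent dip) = tan 20° · sin 75° = 0.3516
apparent dip = arctan 0.3516 = 19.37°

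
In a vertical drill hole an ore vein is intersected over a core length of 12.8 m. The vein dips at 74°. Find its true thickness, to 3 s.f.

3.53 m

True thickness t = h · cos(dip) = 12.8 × cos 74°
t = 12.8 × 0.2756 = 3.528 m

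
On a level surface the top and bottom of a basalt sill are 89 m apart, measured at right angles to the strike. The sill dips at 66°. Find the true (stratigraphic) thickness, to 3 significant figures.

81.3 m

True thickness t = w · sin(dip) = 89 × sin 66°
t = 89 × 0.9135 = 81.306 m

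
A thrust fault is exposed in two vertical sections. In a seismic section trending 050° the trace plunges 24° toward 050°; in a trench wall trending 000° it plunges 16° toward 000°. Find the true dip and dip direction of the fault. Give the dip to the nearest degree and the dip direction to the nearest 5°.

true dip 24°, dip direction 050°

The two traces are lines in the plane: v₁ = (sin 50°·cos 24°, cos 50°·cos 24°, −sin 24°), v₂ = (sin 0°·cos 16°, cos 0°·cos 16°, −sin 16°).
Cross product v₁ × v₂ gives the pole to the plane: n ∝ (0.229, 0.193, 0.673).
True dip = arccos(n_z / |n|) = arccos(0.9135) = 24.0°.
Dip direction = atan2(0.229, 0.193) = 50° (azimuth of n's horizontal projection).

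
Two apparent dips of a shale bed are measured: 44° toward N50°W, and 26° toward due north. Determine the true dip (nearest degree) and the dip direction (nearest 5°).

Each apparent-dip line lies in the plane. As unit vectors (x east, y north, z up), v₁ plunges 44°→N50°W and v₂ plunges 26°→due north.
Cross product v₁ × v₂ gives the pole to the plane: n ∝ (-0.422, 0.242, 0.495).
tan δ = √(n_x²+n_y²)/n_z = 0.486/0.495, so δ = 44.5°.
Dip direction = azimuth of (n_x, n_y) = atan2(-0.422, 0.242) = 300°.

true dip 44°, dip direction 300°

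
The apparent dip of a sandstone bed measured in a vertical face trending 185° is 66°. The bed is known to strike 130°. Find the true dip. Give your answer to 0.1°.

70.0°

The section is 55° from the strike.
tan δ = tan α / sin β = tan 66° / sin 55° = 2.2460 / 0.8192 = 2.7419
true dip = arctan 2.7419 = 69.96°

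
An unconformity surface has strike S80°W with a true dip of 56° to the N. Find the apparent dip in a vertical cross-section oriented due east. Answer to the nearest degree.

Angle between strike (S80°W) and section (due east): β = 10°.
tan(apparent dip) = tan 56° · sin 10° = 0.2574
α = arctan(0.2574) = 14.44°

14°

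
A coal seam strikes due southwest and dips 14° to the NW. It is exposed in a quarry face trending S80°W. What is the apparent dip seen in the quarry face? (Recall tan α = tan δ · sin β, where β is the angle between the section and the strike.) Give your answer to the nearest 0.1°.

8.1°

The strike is due southwest and the section trends S80°W; the acute angle between them is β = 35°.
tan(apparent dip) = tan 14° · sin 35° = 0.1430
α = arctan(0.1430) = 8.14°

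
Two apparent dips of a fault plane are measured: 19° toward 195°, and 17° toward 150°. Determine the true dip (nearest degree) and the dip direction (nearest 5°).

Each apparent-dip line lies in the plane. As unit vectors (x east, y north, z up), v₁ plunges 19°→195° and v₂ plunges 17°→150°.
Cross product v₁ × v₂ gives the pole to the plane: n ∝ (-0.003, -0.227, 0.639).
tan δ = √(n_x²+n_y²)/n_z = 0.227/0.639, so δ = 19.6°.
Dip direction = atan2(-0.003, -0.227) = 181° (azimuth of n's horizontal projection).

true dip 20°, dip direction 180°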